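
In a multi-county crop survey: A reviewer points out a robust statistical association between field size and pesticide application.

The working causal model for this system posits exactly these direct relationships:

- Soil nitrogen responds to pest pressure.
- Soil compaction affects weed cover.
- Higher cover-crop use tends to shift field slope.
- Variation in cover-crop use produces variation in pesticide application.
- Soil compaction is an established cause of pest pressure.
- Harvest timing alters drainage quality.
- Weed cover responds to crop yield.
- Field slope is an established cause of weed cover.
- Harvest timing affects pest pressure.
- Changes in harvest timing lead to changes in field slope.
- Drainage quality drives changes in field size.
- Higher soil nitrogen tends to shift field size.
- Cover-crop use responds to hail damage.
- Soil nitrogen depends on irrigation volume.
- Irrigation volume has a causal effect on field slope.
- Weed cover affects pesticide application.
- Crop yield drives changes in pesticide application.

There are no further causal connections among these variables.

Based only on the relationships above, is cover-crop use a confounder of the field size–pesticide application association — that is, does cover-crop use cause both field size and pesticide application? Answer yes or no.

Cover-crop use has no stated causal path to field size. A confounder must cause both variables, so cover-crop use does not qualify.

no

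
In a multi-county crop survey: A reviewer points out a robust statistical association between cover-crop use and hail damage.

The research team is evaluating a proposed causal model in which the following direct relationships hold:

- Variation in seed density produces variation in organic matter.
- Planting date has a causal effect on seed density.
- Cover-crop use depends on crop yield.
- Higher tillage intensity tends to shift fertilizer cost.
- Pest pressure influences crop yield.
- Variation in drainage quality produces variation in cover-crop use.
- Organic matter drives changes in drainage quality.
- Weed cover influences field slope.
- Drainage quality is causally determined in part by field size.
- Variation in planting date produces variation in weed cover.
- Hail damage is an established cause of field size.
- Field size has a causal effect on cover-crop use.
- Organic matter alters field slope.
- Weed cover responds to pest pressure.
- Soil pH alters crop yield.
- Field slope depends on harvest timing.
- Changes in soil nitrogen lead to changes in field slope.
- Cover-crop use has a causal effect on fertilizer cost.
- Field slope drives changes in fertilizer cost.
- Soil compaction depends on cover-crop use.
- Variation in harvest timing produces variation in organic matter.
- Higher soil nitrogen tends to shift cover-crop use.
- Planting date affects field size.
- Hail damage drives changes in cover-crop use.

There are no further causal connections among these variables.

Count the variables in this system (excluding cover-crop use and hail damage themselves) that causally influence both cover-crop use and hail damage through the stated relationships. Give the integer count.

No listed variable has a causal path to both cover-crop use and hail damage, so there are no common causes.

0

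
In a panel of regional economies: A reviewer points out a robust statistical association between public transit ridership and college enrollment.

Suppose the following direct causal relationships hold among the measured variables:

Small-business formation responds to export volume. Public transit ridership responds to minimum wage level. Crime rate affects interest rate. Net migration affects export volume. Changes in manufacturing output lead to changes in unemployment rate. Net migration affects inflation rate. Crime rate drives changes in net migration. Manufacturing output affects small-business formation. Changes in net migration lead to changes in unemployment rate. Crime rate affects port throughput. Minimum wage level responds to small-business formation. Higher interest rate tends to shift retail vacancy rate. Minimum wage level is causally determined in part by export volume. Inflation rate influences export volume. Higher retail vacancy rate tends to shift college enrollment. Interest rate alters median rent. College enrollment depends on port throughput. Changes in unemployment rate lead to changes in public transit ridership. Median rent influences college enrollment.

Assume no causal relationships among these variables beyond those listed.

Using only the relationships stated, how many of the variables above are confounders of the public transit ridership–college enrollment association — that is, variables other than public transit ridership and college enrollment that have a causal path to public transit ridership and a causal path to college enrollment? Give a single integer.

1

The common causes are: crime rate (to public transit ridership via crime rate → net migration → unemployment rate → public transit ridership; to college enrollment via crime rate → port throughput → college enrollment).
Every other variable lacks a causal path to at least one of public transit ridership and college enrollment.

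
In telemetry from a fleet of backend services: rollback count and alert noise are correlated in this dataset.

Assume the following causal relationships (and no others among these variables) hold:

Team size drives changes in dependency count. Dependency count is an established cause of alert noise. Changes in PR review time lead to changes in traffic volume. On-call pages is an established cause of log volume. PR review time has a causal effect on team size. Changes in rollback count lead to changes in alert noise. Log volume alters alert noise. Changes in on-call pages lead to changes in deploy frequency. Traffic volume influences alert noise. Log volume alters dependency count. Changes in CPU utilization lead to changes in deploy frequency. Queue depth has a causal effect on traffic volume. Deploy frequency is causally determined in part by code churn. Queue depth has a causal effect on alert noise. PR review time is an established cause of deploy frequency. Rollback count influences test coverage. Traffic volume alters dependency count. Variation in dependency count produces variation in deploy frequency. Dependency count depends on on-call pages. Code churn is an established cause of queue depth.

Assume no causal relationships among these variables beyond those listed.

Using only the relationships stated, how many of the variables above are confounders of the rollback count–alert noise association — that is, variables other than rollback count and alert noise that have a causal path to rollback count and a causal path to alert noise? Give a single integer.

No listed variable has a causal path to both rollback count and alert noise, so there are no common causes.

0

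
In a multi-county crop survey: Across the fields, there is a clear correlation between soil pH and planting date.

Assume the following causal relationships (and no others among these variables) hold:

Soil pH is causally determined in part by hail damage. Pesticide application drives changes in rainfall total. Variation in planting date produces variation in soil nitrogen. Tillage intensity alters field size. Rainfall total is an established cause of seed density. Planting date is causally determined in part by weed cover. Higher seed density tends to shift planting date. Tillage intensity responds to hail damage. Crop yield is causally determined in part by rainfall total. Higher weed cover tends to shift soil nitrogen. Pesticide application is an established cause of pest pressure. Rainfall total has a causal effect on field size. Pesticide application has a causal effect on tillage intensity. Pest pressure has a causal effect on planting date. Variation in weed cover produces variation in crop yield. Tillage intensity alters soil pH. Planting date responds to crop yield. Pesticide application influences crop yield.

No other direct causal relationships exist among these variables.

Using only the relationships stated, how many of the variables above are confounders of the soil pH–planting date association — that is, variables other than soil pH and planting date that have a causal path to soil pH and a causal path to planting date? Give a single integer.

1

The common causes are: pesticide application (to soil pH via pesticide application → tillage intensity → soil pH; to planting date via pesticide application → crop yield → planting date).
Every other variable lacks a causal path to at least one of soil pH and planting date.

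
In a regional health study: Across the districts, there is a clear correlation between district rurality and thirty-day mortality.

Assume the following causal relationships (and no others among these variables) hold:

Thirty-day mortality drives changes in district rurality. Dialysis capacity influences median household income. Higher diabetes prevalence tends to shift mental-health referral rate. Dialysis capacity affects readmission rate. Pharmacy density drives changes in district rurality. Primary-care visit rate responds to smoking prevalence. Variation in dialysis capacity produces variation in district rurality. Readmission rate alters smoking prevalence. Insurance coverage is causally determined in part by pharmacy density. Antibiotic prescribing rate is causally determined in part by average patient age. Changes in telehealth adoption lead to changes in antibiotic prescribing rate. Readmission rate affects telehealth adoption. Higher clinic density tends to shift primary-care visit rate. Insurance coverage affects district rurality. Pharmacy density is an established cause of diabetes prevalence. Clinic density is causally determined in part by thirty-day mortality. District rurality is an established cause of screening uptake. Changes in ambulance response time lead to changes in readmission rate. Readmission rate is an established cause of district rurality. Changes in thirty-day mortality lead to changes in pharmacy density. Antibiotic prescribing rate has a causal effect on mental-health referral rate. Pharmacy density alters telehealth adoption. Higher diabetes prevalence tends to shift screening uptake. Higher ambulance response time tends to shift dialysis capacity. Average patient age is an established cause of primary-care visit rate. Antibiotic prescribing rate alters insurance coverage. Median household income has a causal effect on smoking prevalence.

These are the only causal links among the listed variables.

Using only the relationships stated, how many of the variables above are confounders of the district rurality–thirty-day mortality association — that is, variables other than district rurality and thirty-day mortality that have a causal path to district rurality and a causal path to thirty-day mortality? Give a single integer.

No listed variable has a causal path to both district rurality and thirty-day mortality, so there are no common causes.

0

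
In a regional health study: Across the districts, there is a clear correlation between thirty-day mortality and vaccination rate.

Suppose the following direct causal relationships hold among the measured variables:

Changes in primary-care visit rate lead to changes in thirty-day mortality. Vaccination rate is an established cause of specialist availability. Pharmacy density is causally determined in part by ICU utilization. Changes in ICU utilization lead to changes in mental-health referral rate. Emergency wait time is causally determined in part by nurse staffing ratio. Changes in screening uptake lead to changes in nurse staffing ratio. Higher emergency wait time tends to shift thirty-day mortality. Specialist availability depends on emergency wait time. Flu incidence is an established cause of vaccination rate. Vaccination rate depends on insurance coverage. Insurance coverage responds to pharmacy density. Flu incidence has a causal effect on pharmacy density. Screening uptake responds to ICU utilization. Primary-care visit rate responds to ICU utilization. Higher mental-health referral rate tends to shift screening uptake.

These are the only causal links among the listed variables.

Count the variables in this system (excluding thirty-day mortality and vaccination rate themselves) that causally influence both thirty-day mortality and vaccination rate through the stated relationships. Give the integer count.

1

The common causes are: ICU utilization (to thirty-day mortality via ICU utilization → primary-care visit rate → thirty-day mortality; to vaccination rate via ICU utilization → pharmacy density → insurance coverage → vaccination rate).
Every other variable lacks a causal path to at least one of thirty-day mortality and vaccination rate.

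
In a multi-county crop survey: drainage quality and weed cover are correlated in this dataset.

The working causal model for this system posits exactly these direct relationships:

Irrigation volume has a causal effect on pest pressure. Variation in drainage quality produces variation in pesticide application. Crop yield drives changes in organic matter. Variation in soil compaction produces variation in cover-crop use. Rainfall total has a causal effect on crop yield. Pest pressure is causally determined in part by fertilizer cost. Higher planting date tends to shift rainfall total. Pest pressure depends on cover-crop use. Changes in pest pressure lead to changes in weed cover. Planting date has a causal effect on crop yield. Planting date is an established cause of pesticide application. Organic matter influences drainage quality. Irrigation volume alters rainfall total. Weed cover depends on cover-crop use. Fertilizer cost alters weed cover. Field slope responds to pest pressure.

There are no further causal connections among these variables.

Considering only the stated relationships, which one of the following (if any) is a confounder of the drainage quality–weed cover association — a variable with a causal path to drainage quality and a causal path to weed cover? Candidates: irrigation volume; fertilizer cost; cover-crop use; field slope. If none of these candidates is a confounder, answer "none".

irrigation volume

Irrigation volume causes drainage quality (irrigation volume → rainfall total → crop yield → organic matter → drainage quality) and also causes weed cover (irrigation volume → pest pressure → weed cover); it is a common cause of both.
Each of the other candidates lacks a causal path to at least one of drainage quality and weed cover, so they do not confound the relationship.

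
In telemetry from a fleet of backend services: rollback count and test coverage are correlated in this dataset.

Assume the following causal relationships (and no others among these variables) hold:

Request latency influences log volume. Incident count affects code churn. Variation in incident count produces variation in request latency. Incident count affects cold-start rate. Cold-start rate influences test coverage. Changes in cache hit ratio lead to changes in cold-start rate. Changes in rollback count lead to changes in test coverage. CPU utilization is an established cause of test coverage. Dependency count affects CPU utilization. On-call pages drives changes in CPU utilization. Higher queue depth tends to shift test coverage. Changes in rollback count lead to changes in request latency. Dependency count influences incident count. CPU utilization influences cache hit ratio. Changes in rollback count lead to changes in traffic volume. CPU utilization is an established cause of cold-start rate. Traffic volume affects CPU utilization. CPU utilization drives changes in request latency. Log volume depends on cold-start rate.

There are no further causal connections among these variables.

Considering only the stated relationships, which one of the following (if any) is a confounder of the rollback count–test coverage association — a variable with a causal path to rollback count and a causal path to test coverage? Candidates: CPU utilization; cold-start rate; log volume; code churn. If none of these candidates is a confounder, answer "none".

None of the listed candidates has causal paths to both rollback count and test coverage in the stated relationships, so none is a common cause.

none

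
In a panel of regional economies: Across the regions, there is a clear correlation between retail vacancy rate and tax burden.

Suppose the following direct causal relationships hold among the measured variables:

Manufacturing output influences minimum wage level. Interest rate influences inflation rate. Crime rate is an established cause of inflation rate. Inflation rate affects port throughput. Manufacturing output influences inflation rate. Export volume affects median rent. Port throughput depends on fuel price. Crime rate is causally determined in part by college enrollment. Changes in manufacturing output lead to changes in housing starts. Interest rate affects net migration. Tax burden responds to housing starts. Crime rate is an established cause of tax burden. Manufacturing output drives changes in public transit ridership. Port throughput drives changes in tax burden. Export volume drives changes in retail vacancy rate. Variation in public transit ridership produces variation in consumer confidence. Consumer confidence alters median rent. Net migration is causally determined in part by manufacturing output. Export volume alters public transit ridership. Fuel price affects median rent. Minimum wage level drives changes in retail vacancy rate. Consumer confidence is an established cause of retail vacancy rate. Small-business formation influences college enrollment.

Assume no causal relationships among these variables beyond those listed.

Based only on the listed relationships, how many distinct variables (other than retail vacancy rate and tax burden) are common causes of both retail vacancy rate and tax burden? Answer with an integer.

The common causes are: manufacturing output (to retail vacancy rate via manufacturing output → minimum wage level → retail vacancy rate; to tax burden via manufacturing output → housing starts → tax burden).
Every other variable lacks a causal path to at least one of retail vacancy rate and tax burden.

1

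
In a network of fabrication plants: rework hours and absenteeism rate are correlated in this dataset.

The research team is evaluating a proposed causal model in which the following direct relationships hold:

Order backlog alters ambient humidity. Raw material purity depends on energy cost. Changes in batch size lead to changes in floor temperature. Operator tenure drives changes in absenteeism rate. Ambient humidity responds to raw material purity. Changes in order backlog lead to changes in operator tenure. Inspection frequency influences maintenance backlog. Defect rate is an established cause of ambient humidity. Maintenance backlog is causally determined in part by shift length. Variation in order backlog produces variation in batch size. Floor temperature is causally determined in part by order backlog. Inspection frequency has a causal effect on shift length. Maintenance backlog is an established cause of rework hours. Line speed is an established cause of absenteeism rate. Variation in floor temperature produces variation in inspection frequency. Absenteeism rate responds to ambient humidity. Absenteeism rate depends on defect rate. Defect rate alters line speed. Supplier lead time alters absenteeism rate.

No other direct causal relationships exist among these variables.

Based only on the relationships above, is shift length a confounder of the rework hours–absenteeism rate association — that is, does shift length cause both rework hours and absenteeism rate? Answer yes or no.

no

Shift length has no stated causal path to absenteeism rate. A confounder must cause both variables, so shift length does not qualify.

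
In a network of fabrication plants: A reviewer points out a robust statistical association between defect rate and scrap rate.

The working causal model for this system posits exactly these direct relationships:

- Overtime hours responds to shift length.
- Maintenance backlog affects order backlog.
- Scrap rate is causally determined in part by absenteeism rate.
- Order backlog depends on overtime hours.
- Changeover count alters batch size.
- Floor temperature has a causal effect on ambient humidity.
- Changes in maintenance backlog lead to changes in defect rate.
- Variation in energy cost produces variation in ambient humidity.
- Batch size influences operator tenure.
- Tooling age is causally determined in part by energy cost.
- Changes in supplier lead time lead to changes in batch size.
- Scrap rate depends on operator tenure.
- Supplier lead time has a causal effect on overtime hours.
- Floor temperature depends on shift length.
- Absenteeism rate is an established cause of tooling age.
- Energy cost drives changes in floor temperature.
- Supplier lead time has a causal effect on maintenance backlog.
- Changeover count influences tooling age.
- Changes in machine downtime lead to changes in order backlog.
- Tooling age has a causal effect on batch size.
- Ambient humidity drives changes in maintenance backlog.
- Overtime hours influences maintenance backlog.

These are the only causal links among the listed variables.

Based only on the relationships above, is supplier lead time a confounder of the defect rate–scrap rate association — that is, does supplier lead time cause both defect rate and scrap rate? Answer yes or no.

yes

Supplier lead time has a causal path to defect rate (supplier lead time → maintenance backlog → defect rate) and to scrap rate (supplier lead time → batch size → operator tenure → scrap rate), so it is a common cause of both — a confounder.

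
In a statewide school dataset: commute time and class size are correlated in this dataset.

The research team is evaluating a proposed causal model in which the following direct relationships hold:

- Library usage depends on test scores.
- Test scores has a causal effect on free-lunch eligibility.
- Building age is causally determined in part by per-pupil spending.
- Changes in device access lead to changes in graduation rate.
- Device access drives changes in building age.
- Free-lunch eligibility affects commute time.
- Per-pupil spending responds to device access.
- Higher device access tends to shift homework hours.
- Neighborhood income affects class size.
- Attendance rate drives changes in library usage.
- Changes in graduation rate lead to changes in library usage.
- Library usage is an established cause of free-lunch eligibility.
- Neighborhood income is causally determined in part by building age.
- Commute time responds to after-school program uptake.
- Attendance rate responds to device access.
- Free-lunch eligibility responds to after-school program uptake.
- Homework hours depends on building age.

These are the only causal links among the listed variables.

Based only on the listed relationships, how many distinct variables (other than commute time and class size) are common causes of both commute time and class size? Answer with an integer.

1

The common causes are: device access (to commute time via device access → attendance rate → library usage → free-lunch eligibility → commute time; to class size via device access → building age → neighborhood income → class size).
Every other variable lacks a causal path to at least one of commute time and class size.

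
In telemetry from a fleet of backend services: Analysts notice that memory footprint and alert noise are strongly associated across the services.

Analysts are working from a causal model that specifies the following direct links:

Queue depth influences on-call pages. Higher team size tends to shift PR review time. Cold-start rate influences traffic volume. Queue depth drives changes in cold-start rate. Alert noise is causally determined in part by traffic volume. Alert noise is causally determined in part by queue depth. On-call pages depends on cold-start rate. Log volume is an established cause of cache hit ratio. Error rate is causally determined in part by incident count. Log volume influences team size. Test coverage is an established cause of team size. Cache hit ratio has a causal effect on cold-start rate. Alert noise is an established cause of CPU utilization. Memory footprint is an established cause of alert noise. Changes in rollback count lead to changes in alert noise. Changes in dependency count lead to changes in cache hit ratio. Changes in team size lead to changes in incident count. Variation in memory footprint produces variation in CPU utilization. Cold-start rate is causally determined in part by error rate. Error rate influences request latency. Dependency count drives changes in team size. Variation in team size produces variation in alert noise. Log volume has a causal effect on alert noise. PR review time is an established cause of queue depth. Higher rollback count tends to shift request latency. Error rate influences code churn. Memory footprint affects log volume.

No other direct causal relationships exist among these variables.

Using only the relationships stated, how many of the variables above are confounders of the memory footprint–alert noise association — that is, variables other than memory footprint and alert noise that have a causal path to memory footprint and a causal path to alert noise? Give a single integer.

0

No listed variable has a causal path to both memory footprint and alert noise, so there are no common causes.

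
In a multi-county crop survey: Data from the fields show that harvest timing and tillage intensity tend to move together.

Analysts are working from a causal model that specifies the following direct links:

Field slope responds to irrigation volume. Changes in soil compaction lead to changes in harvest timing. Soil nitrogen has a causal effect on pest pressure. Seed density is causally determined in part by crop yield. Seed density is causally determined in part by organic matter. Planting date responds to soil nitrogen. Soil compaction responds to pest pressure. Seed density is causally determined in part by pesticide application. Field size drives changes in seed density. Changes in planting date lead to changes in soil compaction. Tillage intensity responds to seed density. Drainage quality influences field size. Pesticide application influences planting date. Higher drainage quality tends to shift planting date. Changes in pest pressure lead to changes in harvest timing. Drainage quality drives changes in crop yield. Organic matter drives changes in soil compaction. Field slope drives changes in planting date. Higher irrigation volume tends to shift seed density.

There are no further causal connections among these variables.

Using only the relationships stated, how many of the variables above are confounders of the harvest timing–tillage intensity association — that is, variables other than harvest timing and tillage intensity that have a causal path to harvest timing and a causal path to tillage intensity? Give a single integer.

The common causes are: drainage quality (to harvest timing via drainage quality → planting date → soil compaction → harvest timing; to tillage intensity via drainage quality → crop yield → seed density → tillage intensity); irrigation volume (to harvest timing via irrigation volume → field slope → planting date → soil compaction → harvest timing; to tillage intensity via irrigation volume → seed density → tillage intensity); organic matter (to harvest timing via organic matter → soil compaction → harvest timing; to tillage intensity via organic matter → seed density → tillage intensity); pesticide application (to harvest timing via pesticide application → planting date → soil compaction → harvest timing; to tillage intensity via pesticide application → seed density → tillage intensity).
Every other variable lacks a causal path to at least one of harvest timing and tillage intensity.

4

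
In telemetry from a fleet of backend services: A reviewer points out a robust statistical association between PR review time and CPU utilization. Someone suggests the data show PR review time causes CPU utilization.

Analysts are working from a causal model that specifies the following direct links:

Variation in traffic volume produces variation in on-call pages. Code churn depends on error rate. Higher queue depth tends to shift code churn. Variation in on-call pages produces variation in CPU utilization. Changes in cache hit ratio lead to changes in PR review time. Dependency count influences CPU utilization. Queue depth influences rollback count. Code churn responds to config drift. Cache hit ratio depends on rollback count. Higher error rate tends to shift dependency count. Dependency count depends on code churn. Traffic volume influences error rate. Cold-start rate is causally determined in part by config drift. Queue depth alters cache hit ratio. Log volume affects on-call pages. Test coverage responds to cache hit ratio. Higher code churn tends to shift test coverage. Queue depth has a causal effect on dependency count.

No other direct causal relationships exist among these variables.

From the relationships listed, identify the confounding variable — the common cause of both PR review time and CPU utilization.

Queue depth has a causal path to PR review time (queue depth → cache hit ratio → PR review time) and a separate causal path to CPU utilization (queue depth → dependency count → CPU utilization), so it is a common cause of both.
No stated relationship gives PR review time a causal route to CPU utilization, so the correlation is explained by the shared upstream cause rather than a direct effect.

queue depth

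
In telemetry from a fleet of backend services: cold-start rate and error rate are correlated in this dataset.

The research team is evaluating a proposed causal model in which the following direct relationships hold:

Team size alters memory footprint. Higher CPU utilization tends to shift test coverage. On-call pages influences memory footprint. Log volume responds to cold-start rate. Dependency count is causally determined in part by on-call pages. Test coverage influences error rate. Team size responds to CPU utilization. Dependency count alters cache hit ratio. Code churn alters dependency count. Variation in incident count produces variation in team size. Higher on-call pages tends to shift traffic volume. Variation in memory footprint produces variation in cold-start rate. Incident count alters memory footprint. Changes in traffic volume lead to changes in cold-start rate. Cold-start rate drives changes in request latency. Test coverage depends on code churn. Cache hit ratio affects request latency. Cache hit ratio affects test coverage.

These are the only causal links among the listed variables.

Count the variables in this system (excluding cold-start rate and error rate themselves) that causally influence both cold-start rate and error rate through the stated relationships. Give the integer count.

2

The common causes are: CPU utilization (to cold-start rate via CPU utilization → team size → memory footprint → cold-start rate; to error rate via CPU utilization → test coverage → error rate); on-call pages (to cold-start rate via on-call pages → memory footprint → cold-start rate; to error rate via on-call pages → dependency count → cache hit ratio → test coverage → error rate).
Every other variable lacks a causal path to at least one of cold-start rate and error rate.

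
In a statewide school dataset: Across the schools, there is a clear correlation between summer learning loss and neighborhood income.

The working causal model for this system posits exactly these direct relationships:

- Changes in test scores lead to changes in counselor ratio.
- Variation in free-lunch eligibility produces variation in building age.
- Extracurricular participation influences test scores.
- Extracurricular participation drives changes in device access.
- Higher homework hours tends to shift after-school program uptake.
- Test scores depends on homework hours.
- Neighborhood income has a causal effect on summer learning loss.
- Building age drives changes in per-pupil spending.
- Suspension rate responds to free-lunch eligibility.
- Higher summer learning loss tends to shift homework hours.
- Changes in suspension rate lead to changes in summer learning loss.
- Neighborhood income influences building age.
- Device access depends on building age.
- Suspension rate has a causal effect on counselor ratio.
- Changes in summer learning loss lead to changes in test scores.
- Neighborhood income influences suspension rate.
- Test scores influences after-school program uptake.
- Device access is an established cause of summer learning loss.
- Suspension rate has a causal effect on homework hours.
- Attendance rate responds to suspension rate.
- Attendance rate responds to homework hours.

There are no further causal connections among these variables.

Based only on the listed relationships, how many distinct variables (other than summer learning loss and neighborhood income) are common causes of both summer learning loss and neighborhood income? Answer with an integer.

No listed variable has a causal path to both summer learning loss and neighborhood income, so there are no common causes.

0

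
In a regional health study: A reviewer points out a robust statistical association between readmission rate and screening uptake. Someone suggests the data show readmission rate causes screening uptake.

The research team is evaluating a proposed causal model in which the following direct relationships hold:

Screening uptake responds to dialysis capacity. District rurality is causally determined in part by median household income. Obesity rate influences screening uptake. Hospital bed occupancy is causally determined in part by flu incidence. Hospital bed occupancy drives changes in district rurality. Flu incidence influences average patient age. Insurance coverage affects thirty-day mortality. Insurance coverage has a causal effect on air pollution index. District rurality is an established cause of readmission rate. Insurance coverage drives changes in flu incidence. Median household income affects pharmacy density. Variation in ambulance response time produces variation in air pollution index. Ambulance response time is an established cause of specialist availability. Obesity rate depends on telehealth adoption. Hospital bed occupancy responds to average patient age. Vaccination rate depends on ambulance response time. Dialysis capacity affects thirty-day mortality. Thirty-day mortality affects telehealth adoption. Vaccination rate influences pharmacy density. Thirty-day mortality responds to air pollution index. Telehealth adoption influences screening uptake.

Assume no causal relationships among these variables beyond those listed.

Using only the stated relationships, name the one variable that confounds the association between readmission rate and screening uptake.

insurance coverage

Insurance coverage has a causal path to readmission rate (insurance coverage → flu incidence → hospital bed occupancy → district rurality → readmission rate) and a separate causal path to screening uptake (insurance coverage → thirty-day mortality → telehealth adoption → screening uptake), so it is a common cause of both.
No stated relationship gives readmission rate a causal route to screening uptake, so the correlation is explained by the shared upstream cause rather than a direct effect.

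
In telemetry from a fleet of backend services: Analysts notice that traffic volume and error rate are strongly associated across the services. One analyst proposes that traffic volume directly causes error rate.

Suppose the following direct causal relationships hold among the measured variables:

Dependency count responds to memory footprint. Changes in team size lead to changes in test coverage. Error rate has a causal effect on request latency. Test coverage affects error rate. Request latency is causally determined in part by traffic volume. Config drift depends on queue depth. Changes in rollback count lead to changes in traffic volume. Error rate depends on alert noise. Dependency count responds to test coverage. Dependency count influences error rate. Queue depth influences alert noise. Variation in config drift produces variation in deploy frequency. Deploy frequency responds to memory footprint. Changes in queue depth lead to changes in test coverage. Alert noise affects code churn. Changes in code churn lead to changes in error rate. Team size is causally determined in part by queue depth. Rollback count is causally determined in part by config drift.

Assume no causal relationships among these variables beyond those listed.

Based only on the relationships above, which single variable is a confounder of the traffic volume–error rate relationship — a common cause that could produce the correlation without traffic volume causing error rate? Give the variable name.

queue depth

Queue depth has a causal path to traffic volume (queue depth → config drift → rollback count → traffic volume) and a separate causal path to error rate (queue depth → test coverage → error rate), so it is a common cause of both.
No stated relationship gives traffic volume a causal route to error rate, so the correlation is explained by the shared upstream cause rather than a direct effect.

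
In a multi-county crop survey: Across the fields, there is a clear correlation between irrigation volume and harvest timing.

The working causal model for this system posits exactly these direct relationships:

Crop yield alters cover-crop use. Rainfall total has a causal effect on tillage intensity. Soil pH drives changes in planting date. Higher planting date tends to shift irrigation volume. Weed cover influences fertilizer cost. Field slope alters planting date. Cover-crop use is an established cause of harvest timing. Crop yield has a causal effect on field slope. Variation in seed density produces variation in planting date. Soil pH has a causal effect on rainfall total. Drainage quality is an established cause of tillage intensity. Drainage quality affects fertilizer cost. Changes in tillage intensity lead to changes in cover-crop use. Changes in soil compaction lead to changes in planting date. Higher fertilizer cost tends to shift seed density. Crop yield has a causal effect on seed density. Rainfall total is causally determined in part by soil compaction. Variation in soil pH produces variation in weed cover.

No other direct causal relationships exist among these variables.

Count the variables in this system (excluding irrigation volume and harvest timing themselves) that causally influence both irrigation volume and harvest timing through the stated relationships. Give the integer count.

4

The common causes are: crop yield (to irrigation volume via crop yield → seed density → planting date → irrigation volume; to harvest timing via crop yield → cover-crop use → harvest timing); drainage quality (to irrigation volume via drainage quality → fertilizer cost → seed density → planting date → irrigation volume; to harvest timing via drainage quality → tillage intensity → cover-crop use → harvest timing); soil compaction (to irrigation volume via soil compaction → planting date → irrigation volume; to harvest timing via soil compaction → rainfall total → tillage intensity → cover-crop use → harvest timing); soil pH (to irrigation volume via soil pH → planting date → irrigation volume; to harvest timing via soil pH → rainfall total → tillage intensity → cover-crop use → harvest timing).
Every other variable lacks a causal path to at least one of irrigation volume and harvest timing.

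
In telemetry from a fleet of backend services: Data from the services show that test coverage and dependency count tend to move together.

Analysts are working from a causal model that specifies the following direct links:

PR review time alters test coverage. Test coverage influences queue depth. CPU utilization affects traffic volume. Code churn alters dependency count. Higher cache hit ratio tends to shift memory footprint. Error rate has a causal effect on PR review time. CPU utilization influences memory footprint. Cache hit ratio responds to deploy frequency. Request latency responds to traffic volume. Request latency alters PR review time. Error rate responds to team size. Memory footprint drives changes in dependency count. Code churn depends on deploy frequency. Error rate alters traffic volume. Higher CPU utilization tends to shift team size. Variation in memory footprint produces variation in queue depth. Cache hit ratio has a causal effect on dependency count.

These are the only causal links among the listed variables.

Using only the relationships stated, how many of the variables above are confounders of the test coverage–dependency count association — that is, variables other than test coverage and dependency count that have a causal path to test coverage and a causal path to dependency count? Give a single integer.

1

The common causes are: CPU utilization (to test coverage via CPU utilization → team size → error rate → PR review time → test coverage; to dependency count via CPU utilization → memory footprint → dependency count).
Every other variable lacks a causal path to at least one of test coverage and dependency count.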